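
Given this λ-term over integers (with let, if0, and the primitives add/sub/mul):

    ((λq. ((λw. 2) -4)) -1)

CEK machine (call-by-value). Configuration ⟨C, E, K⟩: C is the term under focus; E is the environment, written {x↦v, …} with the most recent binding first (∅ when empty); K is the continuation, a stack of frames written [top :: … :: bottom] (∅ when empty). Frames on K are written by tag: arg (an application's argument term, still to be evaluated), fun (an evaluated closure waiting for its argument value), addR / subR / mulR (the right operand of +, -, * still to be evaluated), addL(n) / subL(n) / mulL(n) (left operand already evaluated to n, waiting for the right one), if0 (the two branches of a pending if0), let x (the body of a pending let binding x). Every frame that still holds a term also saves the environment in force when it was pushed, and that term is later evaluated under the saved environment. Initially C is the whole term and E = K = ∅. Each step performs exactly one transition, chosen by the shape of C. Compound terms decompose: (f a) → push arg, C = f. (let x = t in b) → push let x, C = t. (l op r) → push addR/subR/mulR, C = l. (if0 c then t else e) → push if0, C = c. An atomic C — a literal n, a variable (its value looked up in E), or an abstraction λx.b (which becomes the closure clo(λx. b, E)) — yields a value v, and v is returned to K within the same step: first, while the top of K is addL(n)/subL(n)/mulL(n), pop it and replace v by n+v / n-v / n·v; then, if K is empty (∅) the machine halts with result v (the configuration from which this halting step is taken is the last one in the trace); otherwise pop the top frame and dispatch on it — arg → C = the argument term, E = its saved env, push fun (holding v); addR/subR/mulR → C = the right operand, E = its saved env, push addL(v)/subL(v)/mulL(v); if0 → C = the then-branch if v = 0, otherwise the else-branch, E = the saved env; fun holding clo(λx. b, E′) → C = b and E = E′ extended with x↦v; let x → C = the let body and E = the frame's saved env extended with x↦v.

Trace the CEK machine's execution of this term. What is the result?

Answer: 2

Machine steps:
step 0: <C=((λq. ((λw. 2) -4)) -1), E=∅, K=∅>
step 1: <C=(λq. ((λw. 2) -4)), E=∅, K=[arg]>
step 2: <C=-1, E=∅, K=[fun]>
step 3: <C=((λw. 2) -4), E={q↦-1}, K=∅>
step 4: <C=(λw. 2), E={q↦-1}, K=[arg]>
step 5: <C=-4, E={q↦-1}, K=[fun]>
step 6: <C=2, E={w↦-4, q↦-1}, K=∅>
→ final value 2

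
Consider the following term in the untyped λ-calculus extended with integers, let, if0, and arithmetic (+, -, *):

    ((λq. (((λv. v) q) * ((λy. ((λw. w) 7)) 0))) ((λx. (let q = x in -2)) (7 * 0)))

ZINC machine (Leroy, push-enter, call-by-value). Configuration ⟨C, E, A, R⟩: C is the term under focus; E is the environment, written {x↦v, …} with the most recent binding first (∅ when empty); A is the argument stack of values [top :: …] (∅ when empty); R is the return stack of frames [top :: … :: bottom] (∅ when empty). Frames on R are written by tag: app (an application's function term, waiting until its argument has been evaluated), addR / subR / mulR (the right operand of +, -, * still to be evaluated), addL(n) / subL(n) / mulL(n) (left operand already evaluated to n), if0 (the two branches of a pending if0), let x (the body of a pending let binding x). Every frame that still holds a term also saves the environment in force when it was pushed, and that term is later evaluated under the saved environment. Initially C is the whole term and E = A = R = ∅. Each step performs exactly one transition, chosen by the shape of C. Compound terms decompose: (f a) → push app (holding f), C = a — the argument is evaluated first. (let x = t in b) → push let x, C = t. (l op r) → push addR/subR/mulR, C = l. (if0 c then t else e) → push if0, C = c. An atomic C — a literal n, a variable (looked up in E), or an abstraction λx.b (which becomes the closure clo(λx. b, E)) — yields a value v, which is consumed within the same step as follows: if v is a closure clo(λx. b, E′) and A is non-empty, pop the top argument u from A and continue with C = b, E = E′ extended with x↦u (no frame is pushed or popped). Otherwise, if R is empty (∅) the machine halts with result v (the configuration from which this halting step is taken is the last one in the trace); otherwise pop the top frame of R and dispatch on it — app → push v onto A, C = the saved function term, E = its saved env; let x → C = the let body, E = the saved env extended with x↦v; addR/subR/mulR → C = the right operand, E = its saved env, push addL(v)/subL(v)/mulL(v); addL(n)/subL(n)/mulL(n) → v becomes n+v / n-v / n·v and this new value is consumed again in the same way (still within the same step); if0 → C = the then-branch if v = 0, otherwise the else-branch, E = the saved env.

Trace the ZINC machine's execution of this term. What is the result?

step 0: <C=((λq. (((λv. v) q) * ((λy. ((λw. w) 7)) 0))) ((λx. (let q = x in -2)) (7 * 0))), E=∅, A=∅, R=∅>
step 1: <C=((λx. (let q = x in -2)) (7 * 0)), E=∅, A=∅, R=[app]>
step 2: <C=(7 * 0), E=∅, A=∅, R=[app :: app]>
step 3: <C=7, E=∅, A=∅, R=[mulR :: app :: app]>
step 4: <C=0, E=∅, A=∅, R=[mulL(7) :: app :: app]>
step 5: <C=(λx. (let q = x in -2)), E=∅, A=[0], R=[app]>
step 6: <C=(let q = x in -2), E={x↦0}, A=∅, R=[app]>
step 7: <C=x, E={x↦0}, A=∅, R=[let q :: app]>
step 8: <C=-2, E={q↦0, x↦0}, A=∅, R=[app]>
step 9: <C=(λq. (((λv. v) q) * ((λy. ((λw. w) 7)) 0))), E=∅, A=[-2], R=∅>
step 10: <C=(((λv. v) q) * ((λy. ((λw. w) 7)) 0)), E={q↦-2}, A=∅, R=∅>
step 11: <C=((λv. v) q), E={q↦-2}, A=∅, R=[mulR]>
step 12: <C=q, E={q↦-2}, A=∅, R=[app :: mulR]>
step 13: <C=(λv. v), E={q↦-2}, A=[-2], R=[mulR]>
step 14: <C=v, E={v↦-2, q↦-2}, A=∅, R=[mulR]>
step 15: <C=((λy. ((λw. w) 7)) 0), E={q↦-2}, A=∅, R=[mulL(-2)]>
step 16: <C=0, E={q↦-2}, A=∅, R=[app :: mulL(-2)]>
step 17: <C=(λy. ((λw. w) 7)), E={q↦-2}, A=[0], R=[mulL(-2)]>
step 18: <C=((λw. w) 7), E={y↦0, q↦-2}, A=∅, R=[mulL(-2)]>
step 19: <C=7, E={y↦0, q↦-2}, A=∅, R=[app :: mulL(-2)]>
step 20: <C=(λw. w), E={y↦0, q↦-2}, A=[7], R=[mulL(-2)]>
step 21: <C=w, E={w↦7, y↦0, q↦-2}, A=∅, R=[mulL(-2)]>
→ final value -14

Answer: -14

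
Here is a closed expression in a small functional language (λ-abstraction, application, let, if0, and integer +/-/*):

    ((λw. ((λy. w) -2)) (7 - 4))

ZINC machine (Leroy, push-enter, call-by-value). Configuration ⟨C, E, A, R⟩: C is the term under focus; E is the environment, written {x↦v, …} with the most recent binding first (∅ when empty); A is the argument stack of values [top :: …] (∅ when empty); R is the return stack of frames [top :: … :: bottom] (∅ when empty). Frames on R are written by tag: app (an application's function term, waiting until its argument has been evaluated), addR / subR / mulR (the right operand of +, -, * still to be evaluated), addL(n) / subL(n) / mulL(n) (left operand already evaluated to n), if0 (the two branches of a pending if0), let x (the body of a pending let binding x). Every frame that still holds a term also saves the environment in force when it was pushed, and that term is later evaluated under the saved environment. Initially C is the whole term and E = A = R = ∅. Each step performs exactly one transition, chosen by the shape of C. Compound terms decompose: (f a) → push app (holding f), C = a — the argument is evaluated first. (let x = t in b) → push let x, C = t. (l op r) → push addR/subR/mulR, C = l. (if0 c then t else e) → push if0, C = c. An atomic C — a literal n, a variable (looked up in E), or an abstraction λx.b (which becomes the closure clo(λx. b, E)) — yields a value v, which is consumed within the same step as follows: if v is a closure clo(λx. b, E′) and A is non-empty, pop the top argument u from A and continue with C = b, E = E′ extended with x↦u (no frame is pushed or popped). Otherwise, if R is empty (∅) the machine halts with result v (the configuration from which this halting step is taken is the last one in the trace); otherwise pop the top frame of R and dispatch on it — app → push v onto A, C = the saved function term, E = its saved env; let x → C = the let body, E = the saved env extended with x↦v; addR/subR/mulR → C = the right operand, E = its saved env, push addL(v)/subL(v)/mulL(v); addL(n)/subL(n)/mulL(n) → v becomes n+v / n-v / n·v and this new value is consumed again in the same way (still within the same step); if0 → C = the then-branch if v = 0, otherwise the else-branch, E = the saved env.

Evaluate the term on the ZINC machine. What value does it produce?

Answer: 3

Execution trace:
[0] [C=((λw. ((λy. w) -2)) (7 - 4)) | E=∅ | A=∅ | R=∅]
[1] [C=(7 - 4) | E=∅ | A=∅ | R=[app]]
[2] [C=7 | E=∅ | A=∅ | R=[subR :: app]]
[3] [C=4 | E=∅ | A=∅ | R=[subL(7) :: app]]
[4] [C=(λw. ((λy. w) -2)) | E=∅ | A=[3] | R=∅]
[5] [C=((λy. w) -2) | E={w↦3} | A=∅ | R=∅]
[6] [C=-2 | E={w↦3} | A=∅ | R=[app]]
[7] [C=(λy. w) | E={w↦3} | A=[-2] | R=∅]
[8] [C=w | E={y↦-2, w↦3} | A=∅ | R=∅]
→ final value 3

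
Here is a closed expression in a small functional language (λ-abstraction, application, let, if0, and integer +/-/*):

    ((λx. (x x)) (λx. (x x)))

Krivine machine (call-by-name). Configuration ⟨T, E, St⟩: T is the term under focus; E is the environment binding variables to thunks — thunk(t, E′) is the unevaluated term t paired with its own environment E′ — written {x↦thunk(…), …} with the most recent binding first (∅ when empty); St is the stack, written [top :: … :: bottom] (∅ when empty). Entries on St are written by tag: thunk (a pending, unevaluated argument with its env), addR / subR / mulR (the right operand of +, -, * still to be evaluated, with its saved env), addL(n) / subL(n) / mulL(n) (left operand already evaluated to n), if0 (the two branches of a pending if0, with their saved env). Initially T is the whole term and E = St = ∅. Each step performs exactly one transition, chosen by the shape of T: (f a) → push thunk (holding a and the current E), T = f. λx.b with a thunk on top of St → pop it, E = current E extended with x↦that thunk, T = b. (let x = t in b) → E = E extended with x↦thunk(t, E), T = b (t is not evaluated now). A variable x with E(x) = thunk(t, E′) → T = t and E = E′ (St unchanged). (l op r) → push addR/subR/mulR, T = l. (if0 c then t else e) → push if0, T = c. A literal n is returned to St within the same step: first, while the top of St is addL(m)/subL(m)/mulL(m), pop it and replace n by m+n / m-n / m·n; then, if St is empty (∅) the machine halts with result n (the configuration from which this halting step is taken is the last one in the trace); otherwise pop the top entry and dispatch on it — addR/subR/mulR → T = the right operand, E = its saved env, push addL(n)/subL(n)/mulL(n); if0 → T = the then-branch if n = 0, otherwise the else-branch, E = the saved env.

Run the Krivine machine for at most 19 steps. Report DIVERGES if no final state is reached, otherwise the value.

Answer: DIVERGES (no final state within 19 steps)

Machine steps:
[0] <T=((λx. (x x)) (λx. (x x))), E=∅, St=∅>
[1] <T=(λx. (x x)), E=∅, St=[thunk]>
[2] <T=(x x), E={x↦thunk((λx. (x x)), ∅)}, St=∅>
[3] <T=x, E={x↦thunk((λx. (x x)), ∅)}, St=[thunk]>
[4] <T=(λx. (x x)), E=∅, St=[thunk]>
[5] <T=(x x), E={x↦thunk(x, {x↦thunk((λx. (x x)), ∅)})}, St=∅>
[6] <T=x, E={x↦thunk(x, {x↦thunk((λx. (x x)), ∅)})}, St=[thunk]>
[7] <T=x, E={x↦thunk((λx. (x x)), ∅)}, St=[thunk]>
[8] <T=(λx. (x x)), E=∅, St=[thunk]>
[9] <T=(x x), E={x↦thunk(x, {x↦thunk(x, {x↦thunk((λx. (x x)), ∅)})})}, St=∅>
[10] <T=x, E={x↦thunk(x, {x↦thunk(x, {x↦thunk((λx. (x x)), ∅)})})}, St=[thunk]>
[11] <T=x, E={x↦thunk(x, {x↦thunk((λx. (x x)), ∅)})}, St=[thunk]>
[12] <T=x, E={x↦thunk((λx. (x x)), ∅)}, St=[thunk]>
[13] <T=(λx. (x x)), E=∅, St=[thunk]>
[14] <T=(x x), E={x↦thunk(x, {x↦thunk(x, {x↦thunk(x, {x↦thunk((λx. (x x)), ∅)})})})}, St=∅>
[15] <T=x, E={x↦thunk(x, {x↦thunk(x, {x↦thunk(x, {x↦thunk((λx. (x x)), ∅)})})})}, St=[thunk]>
[16] <T=x, E={x↦thunk(x, {x↦thunk(x, {x↦thunk((λx. (x x)), ∅)})})}, St=[thunk]>
[17] <T=x, E={x↦thunk(x, {x↦thunk((λx. (x x)), ∅)})}, St=[thunk]>
[18] <T=x, E={x↦thunk((λx. (x x)), ∅)}, St=[thunk]>
[19] <T=(λx. (x x)), E=∅, St=[thunk]>
→ 19 transitions taken and the configuration is still not final: no result within 19 steps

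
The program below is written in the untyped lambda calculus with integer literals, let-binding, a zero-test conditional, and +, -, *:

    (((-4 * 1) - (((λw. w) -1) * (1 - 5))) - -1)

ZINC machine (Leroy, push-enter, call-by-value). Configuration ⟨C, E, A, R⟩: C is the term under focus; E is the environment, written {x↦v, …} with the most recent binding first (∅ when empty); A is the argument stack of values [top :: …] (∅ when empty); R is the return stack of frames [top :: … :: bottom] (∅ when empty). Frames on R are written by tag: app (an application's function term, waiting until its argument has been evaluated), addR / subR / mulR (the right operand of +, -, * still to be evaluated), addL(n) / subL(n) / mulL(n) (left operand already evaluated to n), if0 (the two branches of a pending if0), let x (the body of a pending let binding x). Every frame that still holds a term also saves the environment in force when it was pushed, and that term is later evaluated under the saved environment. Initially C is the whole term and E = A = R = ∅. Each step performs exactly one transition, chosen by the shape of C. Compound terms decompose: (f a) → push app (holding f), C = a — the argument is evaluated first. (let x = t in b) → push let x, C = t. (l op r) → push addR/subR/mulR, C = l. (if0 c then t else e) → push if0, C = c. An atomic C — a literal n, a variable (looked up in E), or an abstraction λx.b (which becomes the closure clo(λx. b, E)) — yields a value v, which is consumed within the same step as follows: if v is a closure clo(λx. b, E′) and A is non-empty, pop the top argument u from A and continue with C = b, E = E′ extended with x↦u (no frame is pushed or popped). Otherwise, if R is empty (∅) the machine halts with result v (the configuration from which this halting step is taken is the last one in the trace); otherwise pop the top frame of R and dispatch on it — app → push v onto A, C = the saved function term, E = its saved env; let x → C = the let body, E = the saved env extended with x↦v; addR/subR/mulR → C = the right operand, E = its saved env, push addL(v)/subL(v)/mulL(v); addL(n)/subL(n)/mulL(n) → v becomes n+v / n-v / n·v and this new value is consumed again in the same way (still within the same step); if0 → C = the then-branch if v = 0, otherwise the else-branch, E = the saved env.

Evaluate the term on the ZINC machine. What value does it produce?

step 0: <C=(((-4 * 1) - (((λw. w) -1) * (1 - 5))) - -1), E=∅, A=∅, R=∅>
step 1: <C=((-4 * 1) - (((λw. w) -1) * (1 - 5))), E=∅, A=∅, R=[subR]>
step 2: <C=(-4 * 1), E=∅, A=∅, R=[subR :: subR]>
step 3: <C=-4, E=∅, A=∅, R=[mulR :: subR :: subR]>
step 4: <C=1, E=∅, A=∅, R=[mulL(-4) :: subR :: subR]>
step 5: <C=(((λw. w) -1) * (1 - 5)), E=∅, A=∅, R=[subL(-4) :: subR]>
step 6: <C=((λw. w) -1), E=∅, A=∅, R=[mulR :: subL(-4) :: subR]>
step 7: <C=-1, E=∅, A=∅, R=[app :: mulR :: subL(-4) :: subR]>
step 8: <C=(λw. w), E=∅, A=[-1], R=[mulR :: subL(-4) :: subR]>
step 9: <C=w, E={w↦-1}, A=∅, R=[mulR :: subL(-4) :: subR]>
step 10: <C=(1 - 5), E=∅, A=∅, R=[mulL(-1) :: subL(-4) :: subR]>
step 11: <C=1, E=∅, A=∅, R=[subR :: mulL(-1) :: subL(-4) :: subR]>
step 12: <C=5, E=∅, A=∅, R=[subL(1) :: mulL(-1) :: subL(-4) :: subR]>
step 13: <C=-1, E=∅, A=∅, R=[subL(-8)]>
→ final value -7

Answer: -7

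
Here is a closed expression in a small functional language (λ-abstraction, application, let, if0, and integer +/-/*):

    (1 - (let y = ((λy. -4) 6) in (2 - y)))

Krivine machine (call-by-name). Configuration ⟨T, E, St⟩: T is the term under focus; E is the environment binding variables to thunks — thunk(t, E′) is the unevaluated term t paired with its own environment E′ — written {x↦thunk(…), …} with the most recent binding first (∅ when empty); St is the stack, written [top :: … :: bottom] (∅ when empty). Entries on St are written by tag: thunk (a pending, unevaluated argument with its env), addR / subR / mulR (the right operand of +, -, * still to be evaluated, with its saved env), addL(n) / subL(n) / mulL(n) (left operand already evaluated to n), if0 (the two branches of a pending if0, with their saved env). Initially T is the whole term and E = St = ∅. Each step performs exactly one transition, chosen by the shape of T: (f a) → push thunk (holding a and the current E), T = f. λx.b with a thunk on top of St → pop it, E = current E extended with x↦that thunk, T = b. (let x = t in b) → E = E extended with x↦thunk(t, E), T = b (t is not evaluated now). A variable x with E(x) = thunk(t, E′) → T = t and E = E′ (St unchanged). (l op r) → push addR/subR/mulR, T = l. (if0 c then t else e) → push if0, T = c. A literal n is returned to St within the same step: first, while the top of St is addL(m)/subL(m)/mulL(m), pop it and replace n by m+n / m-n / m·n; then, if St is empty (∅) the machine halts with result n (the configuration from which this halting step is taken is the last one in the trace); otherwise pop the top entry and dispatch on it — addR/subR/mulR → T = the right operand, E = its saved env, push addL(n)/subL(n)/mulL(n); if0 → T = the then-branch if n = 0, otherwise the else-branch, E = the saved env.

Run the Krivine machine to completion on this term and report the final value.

t=0: [T=(1 - (let y = ((λy. -4) 6) in (2 - y))) | E=∅ | St=∅]
t=1: [T=1 | E=∅ | St=[subR]]
t=2: [T=(let y = ((λy. -4) 6) in (2 - y)) | E=∅ | St=[subL(1)]]
t=3: [T=(2 - y) | E={y↦thunk(((λy. -4) 6), ∅)} | St=[subL(1)]]
t=4: [T=2 | E={y↦thunk(((λy. -4) 6), ∅)} | St=[subR :: subL(1)]]
t=5: [T=y | E={y↦thunk(((λy. -4) 6), ∅)} | St=[subL(2) :: subL(1)]]
t=6: [T=((λy. -4) 6) | E=∅ | St=[subL(2) :: subL(1)]]
t=7: [T=(λy. -4) | E=∅ | St=[thunk :: subL(2) :: subL(1)]]
t=8: [T=-4 | E={y↦thunk(6, ∅)} | St=[subL(2) :: subL(1)]]
→ final value -5

Answer: -5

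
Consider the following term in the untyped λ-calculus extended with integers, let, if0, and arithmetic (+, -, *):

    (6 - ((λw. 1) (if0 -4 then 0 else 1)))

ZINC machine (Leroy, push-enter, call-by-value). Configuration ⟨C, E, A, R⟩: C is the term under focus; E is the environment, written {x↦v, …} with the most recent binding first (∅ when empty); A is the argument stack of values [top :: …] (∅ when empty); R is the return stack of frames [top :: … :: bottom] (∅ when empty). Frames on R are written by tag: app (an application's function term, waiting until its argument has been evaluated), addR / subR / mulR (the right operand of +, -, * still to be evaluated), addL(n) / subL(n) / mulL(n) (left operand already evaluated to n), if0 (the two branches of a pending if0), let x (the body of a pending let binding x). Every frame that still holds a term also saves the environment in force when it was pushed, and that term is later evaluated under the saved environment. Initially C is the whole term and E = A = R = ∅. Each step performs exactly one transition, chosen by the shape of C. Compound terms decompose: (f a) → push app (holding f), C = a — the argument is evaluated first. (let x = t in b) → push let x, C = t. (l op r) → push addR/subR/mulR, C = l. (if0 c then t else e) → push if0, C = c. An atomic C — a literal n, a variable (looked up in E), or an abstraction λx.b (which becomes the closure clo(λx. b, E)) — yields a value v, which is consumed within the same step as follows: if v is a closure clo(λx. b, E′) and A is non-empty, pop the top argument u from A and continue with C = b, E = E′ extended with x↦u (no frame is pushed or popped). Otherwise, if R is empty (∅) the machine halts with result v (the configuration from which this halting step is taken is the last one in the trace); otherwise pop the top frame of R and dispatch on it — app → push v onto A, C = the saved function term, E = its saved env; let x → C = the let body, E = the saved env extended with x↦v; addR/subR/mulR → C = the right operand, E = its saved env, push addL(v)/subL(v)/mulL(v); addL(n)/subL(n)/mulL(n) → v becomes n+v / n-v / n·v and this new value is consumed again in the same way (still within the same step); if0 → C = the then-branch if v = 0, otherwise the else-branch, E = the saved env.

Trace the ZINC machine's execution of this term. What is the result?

Answer: 5

Machine steps:
t=0: <C=(6 - ((λw. 1) (if0 -4 then 0 else 1))), E=∅, A=∅, R=∅>
t=1: <C=6, E=∅, A=∅, R=[subR]>
t=2: <C=((λw. 1) (if0 -4 then 0 else 1)), E=∅, A=∅, R=[subL(6)]>
t=3: <C=(if0 -4 then 0 else 1), E=∅, A=∅, R=[app :: subL(6)]>
t=4: <C=-4, E=∅, A=∅, R=[if0 :: app :: subL(6)]>
t=5: <C=1, E=∅, A=∅, R=[app :: subL(6)]>
t=6: <C=(λw. 1), E=∅, A=[1], R=[subL(6)]>
t=7: <C=1, E={w↦1}, A=∅, R=[subL(6)]>
→ final value 5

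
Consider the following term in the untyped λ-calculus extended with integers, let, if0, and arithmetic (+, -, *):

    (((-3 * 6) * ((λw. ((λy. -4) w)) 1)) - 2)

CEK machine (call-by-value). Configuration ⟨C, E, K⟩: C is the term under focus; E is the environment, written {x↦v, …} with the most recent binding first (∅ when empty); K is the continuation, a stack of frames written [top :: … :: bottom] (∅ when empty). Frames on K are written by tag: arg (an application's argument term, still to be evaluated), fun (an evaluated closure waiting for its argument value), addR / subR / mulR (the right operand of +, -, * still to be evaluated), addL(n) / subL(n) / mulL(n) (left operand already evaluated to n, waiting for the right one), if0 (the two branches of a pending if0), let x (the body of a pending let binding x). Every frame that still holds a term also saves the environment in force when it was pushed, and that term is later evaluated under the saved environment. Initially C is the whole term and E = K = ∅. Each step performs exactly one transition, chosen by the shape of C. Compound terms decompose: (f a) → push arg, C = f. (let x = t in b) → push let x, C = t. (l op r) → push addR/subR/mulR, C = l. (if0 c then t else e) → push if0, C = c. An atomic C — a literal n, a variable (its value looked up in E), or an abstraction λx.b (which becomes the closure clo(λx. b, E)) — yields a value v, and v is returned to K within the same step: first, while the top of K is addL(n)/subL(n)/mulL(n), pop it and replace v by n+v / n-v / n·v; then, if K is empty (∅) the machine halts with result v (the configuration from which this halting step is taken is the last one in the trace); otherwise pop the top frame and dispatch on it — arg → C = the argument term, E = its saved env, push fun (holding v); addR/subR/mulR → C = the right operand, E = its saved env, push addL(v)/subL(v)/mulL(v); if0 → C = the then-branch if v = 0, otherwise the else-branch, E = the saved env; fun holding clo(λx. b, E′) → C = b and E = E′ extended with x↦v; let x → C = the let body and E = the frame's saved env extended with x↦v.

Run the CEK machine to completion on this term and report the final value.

Answer: 70

Execution trace:
step 0: <C=(((-3 * 6) * ((λw. ((λy. -4) w)) 1)) - 2), E=∅, K=∅>
step 1: <C=((-3 * 6) * ((λw. ((λy. -4) w)) 1)), E=∅, K=[subR]>
step 2: <C=(-3 * 6), E=∅, K=[mulR :: subR]>
step 3: <C=-3, E=∅, K=[mulR :: mulR :: subR]>
step 4: <C=6, E=∅, K=[mulL(-3) :: mulR :: subR]>
step 5: <C=((λw. ((λy. -4) w)) 1), E=∅, K=[mulL(-18) :: subR]>
step 6: <C=(λw. ((λy. -4) w)), E=∅, K=[arg :: mulL(-18) :: subR]>
step 7: <C=1, E=∅, K=[fun :: mulL(-18) :: subR]>
step 8: <C=((λy. -4) w), E={w↦1}, K=[mulL(-18) :: subR]>
step 9: <C=(λy. -4), E={w↦1}, K=[arg :: mulL(-18) :: subR]>
step 10: <C=w, E={w↦1}, K=[fun :: mulL(-18) :: subR]>
step 11: <C=-4, E={y↦1, w↦1}, K=[mulL(-18) :: subR]>
step 12: <C=2, E=∅, K=[subL(72)]>
→ final value 70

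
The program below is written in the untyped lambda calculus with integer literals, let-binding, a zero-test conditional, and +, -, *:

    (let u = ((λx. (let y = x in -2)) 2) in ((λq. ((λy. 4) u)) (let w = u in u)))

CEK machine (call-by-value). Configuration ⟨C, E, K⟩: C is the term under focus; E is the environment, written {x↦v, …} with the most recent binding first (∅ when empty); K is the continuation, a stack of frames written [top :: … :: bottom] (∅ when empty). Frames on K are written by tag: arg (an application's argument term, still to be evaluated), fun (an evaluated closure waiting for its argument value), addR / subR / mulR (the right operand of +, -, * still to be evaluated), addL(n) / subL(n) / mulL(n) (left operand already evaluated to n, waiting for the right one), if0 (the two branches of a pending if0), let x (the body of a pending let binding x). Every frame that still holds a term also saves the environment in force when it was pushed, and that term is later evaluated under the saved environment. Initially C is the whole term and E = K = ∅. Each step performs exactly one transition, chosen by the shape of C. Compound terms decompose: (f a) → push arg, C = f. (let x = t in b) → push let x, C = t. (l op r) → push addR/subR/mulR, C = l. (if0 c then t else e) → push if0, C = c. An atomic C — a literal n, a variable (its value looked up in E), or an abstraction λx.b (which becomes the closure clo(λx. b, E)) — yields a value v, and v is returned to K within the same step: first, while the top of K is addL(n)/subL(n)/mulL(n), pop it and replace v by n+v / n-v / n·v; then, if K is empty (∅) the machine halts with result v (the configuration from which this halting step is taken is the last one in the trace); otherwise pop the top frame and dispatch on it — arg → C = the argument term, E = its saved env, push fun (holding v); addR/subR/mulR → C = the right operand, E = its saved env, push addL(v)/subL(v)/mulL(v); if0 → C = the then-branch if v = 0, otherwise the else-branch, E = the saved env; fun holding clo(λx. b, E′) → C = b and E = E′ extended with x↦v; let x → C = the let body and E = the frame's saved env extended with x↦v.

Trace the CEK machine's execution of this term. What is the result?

Answer: 4

Derivation:
step 0: [C=(let u = ((λx. (let y = x in -2)) 2) in ((λq. ((λy. 4) u)) (let w = u in u))) | E=∅ | K=∅]
step 1: [C=((λx. (let y = x in -2)) 2) | E=∅ | K=[let u]]
step 2: [C=(λx. (let y = x in -2)) | E=∅ | K=[arg :: let u]]
step 3: [C=2 | E=∅ | K=[fun :: let u]]
step 4: [C=(let y = x in -2) | E={x↦2} | K=[let u]]
step 5: [C=x | E={x↦2} | K=[let y :: let u]]
step 6: [C=-2 | E={y↦2, x↦2} | K=[let u]]
step 7: [C=((λq. ((λy. 4) u)) (let w = u in u)) | E={u↦-2} | K=∅]
step 8: [C=(λq. ((λy. 4) u)) | E={u↦-2} | K=[arg]]
step 9: [C=(let w = u in u) | E={u↦-2} | K=[fun]]
step 10: [C=u | E={u↦-2} | K=[let w :: fun]]
step 11: [C=u | E={w↦-2, u↦-2} | K=[fun]]
step 12: [C=((λy. 4) u) | E={q↦-2, u↦-2} | K=∅]
step 13: [C=(λy. 4) | E={q↦-2, u↦-2} | K=[arg]]
step 14: [C=u | E={q↦-2, u↦-2} | K=[fun]]
step 15: [C=4 | E={y↦-2, q↦-2, u↦-2} | K=∅]
→ final value 4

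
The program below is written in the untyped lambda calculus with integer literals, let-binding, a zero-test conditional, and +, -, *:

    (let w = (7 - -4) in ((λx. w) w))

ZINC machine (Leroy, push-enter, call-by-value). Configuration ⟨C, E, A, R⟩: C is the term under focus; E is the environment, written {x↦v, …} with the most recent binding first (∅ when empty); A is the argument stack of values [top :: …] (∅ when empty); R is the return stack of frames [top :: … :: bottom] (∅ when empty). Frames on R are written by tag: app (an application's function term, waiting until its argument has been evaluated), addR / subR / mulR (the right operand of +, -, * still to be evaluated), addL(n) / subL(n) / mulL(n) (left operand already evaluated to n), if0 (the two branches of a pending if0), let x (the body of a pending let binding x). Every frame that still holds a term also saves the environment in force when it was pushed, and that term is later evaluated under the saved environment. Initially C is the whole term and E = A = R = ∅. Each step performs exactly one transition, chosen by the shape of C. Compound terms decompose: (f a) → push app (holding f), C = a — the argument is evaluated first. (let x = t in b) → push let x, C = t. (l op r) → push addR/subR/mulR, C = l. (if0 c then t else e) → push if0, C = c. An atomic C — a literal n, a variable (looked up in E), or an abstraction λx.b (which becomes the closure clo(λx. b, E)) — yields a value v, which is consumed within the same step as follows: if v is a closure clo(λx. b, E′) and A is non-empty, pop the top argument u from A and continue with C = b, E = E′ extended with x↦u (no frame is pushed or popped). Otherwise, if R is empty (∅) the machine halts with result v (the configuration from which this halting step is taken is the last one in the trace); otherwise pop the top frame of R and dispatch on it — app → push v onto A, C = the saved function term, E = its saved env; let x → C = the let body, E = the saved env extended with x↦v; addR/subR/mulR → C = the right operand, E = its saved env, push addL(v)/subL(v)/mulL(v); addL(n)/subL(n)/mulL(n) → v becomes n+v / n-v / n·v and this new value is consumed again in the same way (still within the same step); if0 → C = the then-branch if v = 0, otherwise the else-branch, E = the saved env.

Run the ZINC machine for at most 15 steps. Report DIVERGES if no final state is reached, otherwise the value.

step 0: [C=(let w = (7 - -4) in ((λx. w) w)) | E=∅ | A=∅ | R=∅]
step 1: [C=(7 - -4) | E=∅ | A=∅ | R=[let w]]
step 2: [C=7 | E=∅ | A=∅ | R=[subR :: let w]]
step 3: [C=-4 | E=∅ | A=∅ | R=[subL(7) :: let w]]
step 4: [C=((λx. w) w) | E={w↦11} | A=∅ | R=∅]
step 5: [C=w | E={w↦11} | A=∅ | R=[app]]
step 6: [C=(λx. w) | E={w↦11} | A=[11] | R=∅]
step 7: [C=w | E={x↦11, w↦11} | A=∅ | R=∅]
→ final value 11

Answer: 11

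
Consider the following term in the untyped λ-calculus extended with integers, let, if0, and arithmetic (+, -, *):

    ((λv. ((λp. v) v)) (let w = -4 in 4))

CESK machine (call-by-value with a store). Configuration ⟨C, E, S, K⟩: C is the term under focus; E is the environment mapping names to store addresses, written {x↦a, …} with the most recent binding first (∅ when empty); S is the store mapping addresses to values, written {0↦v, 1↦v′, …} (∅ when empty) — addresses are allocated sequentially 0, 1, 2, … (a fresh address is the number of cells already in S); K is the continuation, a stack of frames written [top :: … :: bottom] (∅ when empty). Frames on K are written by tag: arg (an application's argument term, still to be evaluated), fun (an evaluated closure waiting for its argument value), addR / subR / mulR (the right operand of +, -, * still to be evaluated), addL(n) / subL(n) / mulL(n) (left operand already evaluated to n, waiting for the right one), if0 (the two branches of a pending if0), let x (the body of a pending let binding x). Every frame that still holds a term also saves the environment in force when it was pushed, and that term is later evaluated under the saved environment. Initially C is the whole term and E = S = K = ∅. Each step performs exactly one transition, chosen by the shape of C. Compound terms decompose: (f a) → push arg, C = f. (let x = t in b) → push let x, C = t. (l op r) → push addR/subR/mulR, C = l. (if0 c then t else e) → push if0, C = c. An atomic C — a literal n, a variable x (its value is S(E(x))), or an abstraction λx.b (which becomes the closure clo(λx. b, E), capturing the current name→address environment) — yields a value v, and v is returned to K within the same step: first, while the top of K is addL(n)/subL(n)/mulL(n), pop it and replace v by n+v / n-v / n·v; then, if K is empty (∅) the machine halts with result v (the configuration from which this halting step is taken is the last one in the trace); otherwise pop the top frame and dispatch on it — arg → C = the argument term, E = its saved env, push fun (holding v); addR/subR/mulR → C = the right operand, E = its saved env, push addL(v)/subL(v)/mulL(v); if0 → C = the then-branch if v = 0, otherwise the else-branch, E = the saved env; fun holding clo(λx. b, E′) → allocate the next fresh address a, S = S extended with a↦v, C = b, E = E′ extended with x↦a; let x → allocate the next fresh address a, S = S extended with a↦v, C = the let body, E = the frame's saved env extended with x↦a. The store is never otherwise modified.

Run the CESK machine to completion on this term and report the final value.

Answer: 4

Machine steps:
step 0: <C=((λv. ((λp. v) v)) (let w = -4 in 4)), E=∅, S=∅, K=∅>
step 1: <C=(λv. ((λp. v) v)), E=∅, S=∅, K=[arg]>
step 2: <C=(let w = -4 in 4), E=∅, S=∅, K=[fun]>
step 3: <C=-4, E=∅, S=∅, K=[let w :: fun]>
step 4: <C=4, E={w↦0}, S={0↦-4}, K=[fun]>
step 5: <C=((λp. v) v), E={v↦1}, S={0↦-4, 1↦4}, K=∅>
step 6: <C=(λp. v), E={v↦1}, S={0↦-4, 1↦4}, K=[arg]>
step 7: <C=v, E={v↦1}, S={0↦-4, 1↦4}, K=[fun]>
step 8: <C=v, E={p↦2, v↦1}, S={0↦-4, 1↦4, 2↦4}, K=∅>
→ final value 4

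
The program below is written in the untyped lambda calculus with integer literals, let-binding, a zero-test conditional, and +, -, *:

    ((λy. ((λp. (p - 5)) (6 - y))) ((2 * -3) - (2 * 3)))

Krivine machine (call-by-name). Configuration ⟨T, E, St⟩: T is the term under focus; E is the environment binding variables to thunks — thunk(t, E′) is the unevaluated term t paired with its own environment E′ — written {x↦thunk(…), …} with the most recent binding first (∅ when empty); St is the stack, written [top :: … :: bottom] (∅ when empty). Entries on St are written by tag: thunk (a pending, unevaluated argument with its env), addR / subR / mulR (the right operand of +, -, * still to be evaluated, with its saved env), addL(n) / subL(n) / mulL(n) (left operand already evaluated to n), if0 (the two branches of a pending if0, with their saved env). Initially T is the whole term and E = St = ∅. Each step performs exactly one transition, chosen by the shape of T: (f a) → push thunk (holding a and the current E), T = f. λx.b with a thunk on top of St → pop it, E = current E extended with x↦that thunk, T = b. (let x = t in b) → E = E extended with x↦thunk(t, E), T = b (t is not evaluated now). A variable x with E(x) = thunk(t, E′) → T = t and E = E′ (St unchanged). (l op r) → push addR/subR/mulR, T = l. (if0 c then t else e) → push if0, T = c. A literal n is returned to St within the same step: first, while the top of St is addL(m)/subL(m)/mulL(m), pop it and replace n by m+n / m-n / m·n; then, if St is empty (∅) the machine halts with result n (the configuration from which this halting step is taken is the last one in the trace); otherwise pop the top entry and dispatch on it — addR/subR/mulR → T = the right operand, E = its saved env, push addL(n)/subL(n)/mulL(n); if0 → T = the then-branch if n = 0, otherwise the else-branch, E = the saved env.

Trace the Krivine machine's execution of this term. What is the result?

Answer: 13

Execution trace:
0. ⟨T=((λy. ((λp. (p - 5)) (6 - y))) ((2 * -3) - (2 * 3))); E=∅; St=∅⟩
1. ⟨T=(λy. ((λp. (p - 5)) (6 - y))); E=∅; St=[thunk]⟩
2. ⟨T=((λp. (p - 5)) (6 - y)); E={y↦thunk(((2 * -3) - (2 * 3)), ∅)}; St=∅⟩
3. ⟨T=(λp. (p - 5)); E={y↦thunk(((2 * -3) - (2 * 3)), ∅)}; St=[thunk]⟩
4. ⟨T=(p - 5); E={p↦thunk((6 - y), {y↦thunk(((2 * -3) - (2 * 3)), ∅)}), y↦thunk(((2 * -3) - (2 * 3)), ∅)}; St=∅⟩
5. ⟨T=p; E={p↦thunk((6 - y), {y↦thunk(((2 * -3) - (2 * 3)), ∅)}), y↦thunk(((2 * -3) - (2 * 3)), ∅)}; St=[subR]⟩
6. ⟨T=(6 - y); E={y↦thunk(((2 * -3) - (2 * 3)), ∅)}; St=[subR]⟩
7. ⟨T=6; E={y↦thunk(((2 * -3) - (2 * 3)), ∅)}; St=[subR :: subR]⟩
8. ⟨T=y; E={y↦thunk(((2 * -3) - (2 * 3)), ∅)}; St=[subL(6) :: subR]⟩
9. ⟨T=((2 * -3) - (2 * 3)); E=∅; St=[subL(6) :: subR]⟩
10. ⟨T=(2 * -3); E=∅; St=[subR :: subL(6) :: subR]⟩
11. ⟨T=2; E=∅; St=[mulR :: subR :: subL(6) :: subR]⟩
12. ⟨T=-3; E=∅; St=[mulL(2) :: subR :: subL(6) :: subR]⟩
13. ⟨T=(2 * 3); E=∅; St=[subL(-6) :: subL(6) :: subR]⟩
14. ⟨T=2; E=∅; St=[mulR :: subL(-6) :: subL(6) :: subR]⟩
15. ⟨T=3; E=∅; St=[mulL(2) :: subL(-6) :: subL(6) :: subR]⟩
16. ⟨T=5; E={p↦thunk((6 - y), {y↦thunk(((2 * -3) - (2 * 3)), ∅)}), y↦thunk(((2 * -3) - (2 * 3)), ∅)}; St=[subL(18)]⟩
→ final value 13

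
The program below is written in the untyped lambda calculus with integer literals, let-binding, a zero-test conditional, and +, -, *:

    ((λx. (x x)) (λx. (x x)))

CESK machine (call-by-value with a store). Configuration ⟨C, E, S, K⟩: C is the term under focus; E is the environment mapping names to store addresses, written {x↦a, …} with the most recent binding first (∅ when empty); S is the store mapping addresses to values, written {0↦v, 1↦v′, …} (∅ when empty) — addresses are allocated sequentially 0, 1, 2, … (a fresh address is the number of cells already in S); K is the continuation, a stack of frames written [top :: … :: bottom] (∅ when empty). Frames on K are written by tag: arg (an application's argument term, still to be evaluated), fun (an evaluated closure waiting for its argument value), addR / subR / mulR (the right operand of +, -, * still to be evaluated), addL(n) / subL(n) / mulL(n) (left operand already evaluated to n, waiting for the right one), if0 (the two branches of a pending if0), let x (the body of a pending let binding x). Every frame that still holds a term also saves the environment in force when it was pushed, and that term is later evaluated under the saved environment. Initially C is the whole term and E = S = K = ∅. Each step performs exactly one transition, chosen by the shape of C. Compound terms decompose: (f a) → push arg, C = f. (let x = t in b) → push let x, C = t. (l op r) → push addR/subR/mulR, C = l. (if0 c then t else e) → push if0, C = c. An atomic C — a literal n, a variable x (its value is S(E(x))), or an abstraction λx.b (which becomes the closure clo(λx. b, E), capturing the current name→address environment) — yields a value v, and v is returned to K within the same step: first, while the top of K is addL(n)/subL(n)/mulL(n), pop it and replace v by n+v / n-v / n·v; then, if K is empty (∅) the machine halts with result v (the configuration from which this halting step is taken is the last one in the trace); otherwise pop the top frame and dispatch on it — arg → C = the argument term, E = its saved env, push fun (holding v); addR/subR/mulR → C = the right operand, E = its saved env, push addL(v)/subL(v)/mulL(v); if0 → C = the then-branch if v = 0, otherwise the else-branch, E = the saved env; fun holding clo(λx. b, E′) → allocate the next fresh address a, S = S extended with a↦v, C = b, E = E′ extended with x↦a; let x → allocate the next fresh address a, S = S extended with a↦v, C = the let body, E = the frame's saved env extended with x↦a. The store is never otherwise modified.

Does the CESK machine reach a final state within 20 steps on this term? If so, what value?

Answer: DIVERGES (no final state within 20 steps)

Derivation:
step 0: ⟨C=((λx. (x x)) (λx. (x x))); E=∅; S=∅; K=∅⟩
step 1: ⟨C=(λx. (x x)); E=∅; S=∅; K=[arg]⟩
step 2: ⟨C=(λx. (x x)); E=∅; S=∅; K=[fun]⟩
step 3: ⟨C=(x x); E={x↦0}; S={0↦clo(λx. (x x), ∅)}; K=∅⟩
step 4: ⟨C=x; E={x↦0}; S={0↦clo(λx. (x x), ∅)}; K=[arg]⟩
step 5: ⟨C=x; E={x↦0}; S={0↦clo(λx. (x x), ∅)}; K=[fun]⟩
step 6: ⟨C=(x x); E={x↦1}; S={0↦clo(λx. (x x), ∅), 1↦clo(λx. (x x), ∅)}; K=∅⟩
step 7: ⟨C=x; E={x↦1}; S={0↦clo(λx. (x x), ∅), 1↦clo(λx. (x x), ∅)}; K=[arg]⟩
step 8: ⟨C=x; E={x↦1}; S={0↦clo(λx. (x x), ∅), 1↦clo(λx. (x x), ∅)}; K=[fun]⟩
step 9: ⟨C=(x x); E={x↦2}; S={0↦clo(λx. (x x), ∅), 1↦clo(λx. (x x), ∅), 2↦clo(λx. (x x), ∅)}; K=∅⟩
step 10: ⟨C=x; E={x↦2}; S={0↦clo(λx. (x x), ∅), 1↦clo(λx. (x x), ∅), 2↦clo(λx. (x x), ∅)}; K=[arg]⟩
step 11: ⟨C=x; E={x↦2}; S={0↦clo(λx. (x x), ∅), 1↦clo(λx. (x x), ∅), 2↦clo(λx. (x x), ∅)}; K=[fun]⟩
step 12: ⟨C=(x x); E={x↦3}; S={0↦clo(λx. (x x), ∅), 1↦clo(λx. (x x), ∅), 2↦clo(λx. (x x), ∅), 3↦clo(λx. (x x), ∅)}; K=∅⟩
step 13: ⟨C=x; E={x↦3}; S={0↦clo(λx. (x x), ∅), 1↦clo(λx. (x x), ∅), 2↦clo(λx. (x x), ∅), 3↦clo(λx. (x x), ∅)}; K=[arg]⟩
step 14: ⟨C=x; E={x↦3}; S={0↦clo(λx. (x x), ∅), 1↦clo(λx. (x x), ∅), 2↦clo(λx. (x x), ∅), 3↦clo(λx. (x x), ∅)}; K=[fun]⟩
step 15: ⟨C=(x x); E={x↦4}; S={0↦clo(λx. (x x), ∅), 1↦clo(λx. (x x), ∅), 2↦clo(λx. (x x), ∅), 3↦clo(λx. (x x), ∅), 4↦clo(λx. (x x), ∅)}; K=∅⟩
step 16: ⟨C=x; E={x↦4}; S={0↦clo(λx. (x x), ∅), 1↦clo(λx. (x x), ∅), 2↦clo(λx. (x x), ∅), 3↦clo(λx. (x x), ∅), 4↦clo(λx. (x x), ∅)}; K=[arg]⟩
step 17: ⟨C=x; E={x↦4}; S={0↦clo(λx. (x x), ∅), 1↦clo(λx. (x x), ∅), 2↦clo(λx. (x x), ∅), 3↦clo(λx. (x x), ∅), 4↦clo(λx. (x x), ∅)}; K=[fun]⟩
step 18: ⟨C=(x x); E={x↦5}; S={0↦clo(λx. (x x), ∅), 1↦clo(λx. (x x), ∅), 2↦clo(λx. (x x), ∅), 3↦clo(λx. (x x), ∅), 4↦clo(λx. (x x), ∅), 5↦clo(λx. (x x), ∅)}; K=∅⟩
step 19: ⟨C=x; E={x↦5}; S={0↦clo(λx. (x x), ∅), 1↦clo(λx. (x x), ∅), 2↦clo(λx. (x x), ∅), 3↦clo(λx. (x x), ∅), 4↦clo(λx. (x x), ∅), 5↦clo(λx. (x x), ∅)}; K=[arg]⟩
step 20: ⟨C=x; E={x↦5}; S={0↦clo(λx. (x x), ∅), 1↦clo(λx. (x x), ∅), 2↦clo(λx. (x x), ∅), 3↦clo(λx. (x x), ∅), 4↦clo(λx. (x x), ∅), 5↦clo(λx. (x x), ∅)}; K=[fun]⟩
→ 20 transitions taken and the configuration is still not final: no result within 20 steps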